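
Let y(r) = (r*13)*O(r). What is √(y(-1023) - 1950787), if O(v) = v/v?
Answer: I*√1964086 ≈ 1401.5*I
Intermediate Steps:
O(v) = 1
y(r) = 13*r (y(r) = (r*13)*1 = (13*r)*1 = 13*r)
√(y(-1023) - 1950787) = √(13*(-1023) - 1950787) = √(-13299 - 1950787) = √(-1964086) = I*√1964086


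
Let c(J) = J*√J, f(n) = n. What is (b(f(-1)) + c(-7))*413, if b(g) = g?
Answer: -413 - 2891*I*√7 ≈ -413.0 - 7648.9*I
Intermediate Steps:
c(J) = J^(3/2)
(b(f(-1)) + c(-7))*413 = (-1 + (-7)^(3/2))*413 = (-1 - 7*I*√7)*413 = -413 - 2891*I*√7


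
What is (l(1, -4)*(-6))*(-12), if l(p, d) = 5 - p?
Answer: 288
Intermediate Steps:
(l(1, -4)*(-6))*(-12) = ((5 - 1*1)*(-6))*(-12) = ((5 - 1)*(-6))*(-12) = (4*(-6))*(-12) = -24*(-12) = 288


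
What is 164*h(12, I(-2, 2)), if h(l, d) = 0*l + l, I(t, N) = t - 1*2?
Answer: 1968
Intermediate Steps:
I(t, N) = -2 + t (I(t, N) = t - 2 = -2 + t)
h(l, d) = l (h(l, d) = 0 + l = l)
164*h(12, I(-2, 2)) = 164*12 = 1968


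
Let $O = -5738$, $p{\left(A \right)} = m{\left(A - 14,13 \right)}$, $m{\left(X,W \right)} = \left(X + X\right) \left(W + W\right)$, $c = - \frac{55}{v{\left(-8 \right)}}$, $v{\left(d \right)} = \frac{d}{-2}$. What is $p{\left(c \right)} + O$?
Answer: $-7181$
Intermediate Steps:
$v{\left(d \right)} = - \frac{d}{2}$ ($v{\left(d \right)} = d \left(- \frac{1}{2}\right) = - \frac{d}{2}$)
$c = - \frac{55}{4}$ ($c = - \frac{55}{\left(- \frac{1}{2}\right) \left(-8\right)} = - \frac{55}{4} \approx -13.75$)
$m{\left(X,W \right)} = 4 W X$ ($m{\left(X,W \right)} = 2 X 2 W = 4 W X$)
$p{\left(A \right)} = -728 + 52 A$ ($p{\left(A \right)} = 4 \cdot 13 \left(A - 14\right) = 4 \cdot 13 \left(-14 + A\right) = -728 + 52 A$)
$p{\left(c \right)} + O = \left(-728 + 52 \left(- \frac{55}{4}\right)\right) - 5738 = \left(-728 - 715\right) - 5738 = -1443 - 5738 = -7181$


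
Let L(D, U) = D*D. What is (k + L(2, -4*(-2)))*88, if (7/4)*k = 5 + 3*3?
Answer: 1056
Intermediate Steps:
L(D, U) = D²
k = 8 (k = 4*(5 + 3*3)/7 = 4*(5 + 9)/7 = (4/7)*14 = 8)
(k + L(2, -4*(-2)))*88 = (8 + 2²)*88 = (8 + 4)*88 = 12*88 = 1056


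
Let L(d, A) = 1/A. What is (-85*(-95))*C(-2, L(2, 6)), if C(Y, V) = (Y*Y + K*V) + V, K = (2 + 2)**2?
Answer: 331075/6 ≈ 55179.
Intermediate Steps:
K = 16 (K = 4**2 = 16)
C(Y, V) = Y**2 + 17*V (C(Y, V) = (Y*Y + 16*V) + V = (Y**2 + 16*V) + V = Y**2 + 17*V)
(-85*(-95))*C(-2, L(2, 6)) = (-85*(-95))*((-2)**2 + 17/6) = 8075*(4 + 17*(1/6)) = 8075*(4 + 17/6) = 8075*(41/6) = 331075/6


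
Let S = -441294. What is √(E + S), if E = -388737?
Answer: I*√830031 ≈ 911.06*I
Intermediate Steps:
√(E + S) = √(-388737 - 441294) = √(-830031) = I*√830031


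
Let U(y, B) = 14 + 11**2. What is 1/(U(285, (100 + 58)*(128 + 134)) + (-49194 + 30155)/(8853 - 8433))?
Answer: 420/37661 ≈ 0.011152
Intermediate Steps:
U(y, B) = 135 (U(y, B) = 14 + 121 = 135)
1/(U(285, (100 + 58)*(128 + 134)) + (-49194 + 30155)/(8853 - 8433)) = 1/(135 + (-49194 + 30155)/(8853 - 8433)) = 1/(135 - 19039/420) = 1/(37661/420) = 420/37661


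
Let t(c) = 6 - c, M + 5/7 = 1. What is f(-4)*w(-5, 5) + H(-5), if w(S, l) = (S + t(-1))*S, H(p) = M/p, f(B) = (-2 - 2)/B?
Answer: -352/35 ≈ -10.057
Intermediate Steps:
M = 2/7 (M = -5/7 + 1 = 2/7 ≈ 0.28571)
f(B) = -4/B
H(p) = 2/(7*p)
w(S, l) = S*(7 + S) (w(S, l) = (S + (6 - 1*(-1)))*S = (S + (6 + 1))*S = (S + 7)*S = (7 + S)*S = S*(7 + S))
f(-4)*w(-5, 5) + H(-5) = (-4/(-4))*(-5*(7 - 5)) + (2/7)/(-5) = (-4*(-1/4))*(-5*2) + (2/7)*(-1/5) = 1*(-10) - 2/35 = -10 - 2/35 = -352/35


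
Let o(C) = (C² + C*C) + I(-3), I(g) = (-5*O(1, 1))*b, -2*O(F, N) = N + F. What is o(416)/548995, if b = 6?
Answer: 346142/548995 ≈ 0.63050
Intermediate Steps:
O(F, N) = -F/2 - N/2 (O(F, N) = -(N + F)/2 = -(F + N)/2 = -F/2 - N/2)
I(g) = 30 (I(g) = -5*(-½*1 - ½*1)*6 = -5*(-½ - ½)*6 = -5*(-1)*6 = 5*6 = 30)
o(C) = 30 + 2*C² (o(C) = (C² + C*C) + 30 = (C² + C²) + 30 = 2*C² + 30 = 30 + 2*C²)
o(416)/548995 = (30 + 2*416²)/548995 = (30 + 2*173056)*(1/548995) = (30 + 346112)*(1/548995) = 346142*(1/548995) = 346142/548995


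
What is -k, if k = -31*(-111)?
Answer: -3441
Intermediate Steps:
k = 3441
-k = -1*3441 = -3441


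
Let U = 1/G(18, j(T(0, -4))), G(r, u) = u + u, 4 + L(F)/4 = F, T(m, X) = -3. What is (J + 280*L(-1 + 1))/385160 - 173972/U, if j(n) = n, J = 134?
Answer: 201021164387/192580 ≈ 1.0438e+6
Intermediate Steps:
L(F) = -16 + 4*F
G(r, u) = 2*u
U = -⅙ (U = 1/(2*(-3)) = 1/(-6) = -⅙ ≈ -0.16667)
(J + 280*L(-1 + 1))/385160 - 173972/U = (134 + 280*(-16 + 4*(-1 + 1)))/385160 - 173972/(-⅙) = (134 + 280*(-16 + 4*0))*(1/385160) - 173972*(-6) = (134 + 280*(-16 + 0))*(1/385160) + 1043832 = (134 + 280*(-16))*(1/385160) + 1043832 = (134 - 4480)*(1/385160) + 1043832 = -4346*1/385160 + 1043832 = -2173/192580 + 1043832 = 201021164387/192580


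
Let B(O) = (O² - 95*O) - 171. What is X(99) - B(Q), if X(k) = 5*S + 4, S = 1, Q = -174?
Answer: -46626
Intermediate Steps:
B(O) = -171 + O² - 95*O
X(k) = 9 (X(k) = 5*1 + 4 = 5 + 4 = 9)
X(99) - B(Q) = 9 - (-171 + (-174)² - 95*(-174)) = 9 - (-171 + 30276 + 16530) = 9 - 1*46635 = 9 - 46635 = -46626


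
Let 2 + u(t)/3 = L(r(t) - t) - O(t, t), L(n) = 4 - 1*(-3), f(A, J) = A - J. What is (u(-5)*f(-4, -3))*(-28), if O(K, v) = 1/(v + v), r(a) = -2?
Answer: 2142/5 ≈ 428.40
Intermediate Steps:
O(K, v) = 1/(2*v)
L(n) = 7 (L(n) = 4 + 3 = 7)
u(t) = 15 - 3/(2*t) (u(t) = -6 + 3*(7 - 1/(2*t)) = -6 + (21 - 3/(2*t)) = 15 - 3/(2*t))
(u(-5)*f(-4, -3))*(-28) = ((15 - 3/2/(-5))*(-4 - 1*(-3)))*(-28) = ((15 - 3/2*(-⅕))*(-4 + 3))*(-28) = ((15 + 3/10)*(-1))*(-28) = ((153/10)*(-1))*(-28) = -153/10*(-28) = 2142/5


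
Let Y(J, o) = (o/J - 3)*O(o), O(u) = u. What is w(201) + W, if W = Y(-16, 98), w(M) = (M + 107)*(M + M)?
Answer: 491687/4 ≈ 1.2292e+5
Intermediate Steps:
w(M) = 2*M*(107 + M) (w(M) = (107 + M)*(2*M) = 2*M*(107 + M))
Y(J, o) = o*(-3 + o/J) (Y(J, o) = (o/J - 3)*o = (-3 + o/J)*o = o*(-3 + o/J))
W = -3577/4 (W = 98*(98 - 3*(-16))/(-16) = 98*(-1/16)*(98 + 48) = 98*(-1/16)*146 = -3577/4 ≈ -894.25)
w(201) + W = 2*201*(107 + 201) - 3577/4 = 2*201*308 - 3577/4 = 123816 - 3577/4 = 491687/4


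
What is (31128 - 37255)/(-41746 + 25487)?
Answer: 6127/16259 ≈ 0.37684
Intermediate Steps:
(31128 - 37255)/(-41746 + 25487) = -6127/(-16259) = -6127*(-1/16259) = 6127/16259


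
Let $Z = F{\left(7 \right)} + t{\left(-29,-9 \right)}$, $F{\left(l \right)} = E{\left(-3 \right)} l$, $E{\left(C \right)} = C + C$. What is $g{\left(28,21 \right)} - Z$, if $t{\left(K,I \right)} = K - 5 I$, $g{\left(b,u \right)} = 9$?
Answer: $35$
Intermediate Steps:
$E{\left(C \right)} = 2 C$
$F{\left(l \right)} = - 6 l$ ($F{\left(l \right)} = 2 \left(-3\right) l = - 6 l$)
$Z = -26$ ($Z = \left(-6\right) 7 - -16 = -42 + \left(-29 + 45\right) = -42 + 16 = -26$)
$g{\left(28,21 \right)} - Z = 9 - -26 = 9 + 26 = 35$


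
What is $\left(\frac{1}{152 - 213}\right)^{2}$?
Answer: $\frac{1}{3721} \approx 0.00026874$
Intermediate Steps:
$\left(\frac{1}{152 - 213}\right)^{2} = \left(\frac{1}{-61}\right)^{2} = \left(- \frac{1}{61}\right)^{2} = \frac{1}{3721}$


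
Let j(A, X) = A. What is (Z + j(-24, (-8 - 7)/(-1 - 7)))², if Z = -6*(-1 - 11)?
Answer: 2304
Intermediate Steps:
Z = 72 (Z = -6*(-12) = 72)
(Z + j(-24, (-8 - 7)/(-1 - 7)))² = (72 - 24)² = 48² = 2304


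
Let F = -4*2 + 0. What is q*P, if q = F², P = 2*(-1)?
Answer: -128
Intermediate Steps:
P = -2
F = -8 (F = -8 + 0 = -8)
q = 64 (q = (-8)² = 64)
q*P = 64*(-2) = -128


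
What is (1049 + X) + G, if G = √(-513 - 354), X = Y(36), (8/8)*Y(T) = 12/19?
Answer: 19943/19 + 17*I*√3 ≈ 1049.6 + 29.445*I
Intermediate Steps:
Y(T) = 12/19
X = 12/19 ≈ 0.63158
G = 17*I*√3 (G = √(-867) = 17*I*√3 ≈ 29.445*I)
(1049 + X) + G = (1049 + 12/19) + 17*I*√3 = 19943/19 + 17*I*√3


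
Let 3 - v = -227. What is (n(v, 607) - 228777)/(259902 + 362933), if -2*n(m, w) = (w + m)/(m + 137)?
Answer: -33584631/91432178 ≈ -0.36732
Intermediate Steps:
v = 230 (v = 3 - 1*(-227) = 3 + 227 = 230)
n(m, w) = -(m + w)/(2*(137 + m)) (n(m, w) = -(w + m)/(2*(m + 137)) = -(m + w)/(2*(137 + m)))
(n(v, 607) - 228777)/(259902 + 362933) = ((-1*230 - 1*607)/(2*(137 + 230)) - 228777)/(259902 + 362933) = ((½)*(-230 - 607)/367 - 228777)/622835 = ((½)*(1/367)*(-837) - 228777)*(1/622835) = (-837/734 - 228777)*(1/622835) = -167923155/734*1/622835 = -33584631/91432178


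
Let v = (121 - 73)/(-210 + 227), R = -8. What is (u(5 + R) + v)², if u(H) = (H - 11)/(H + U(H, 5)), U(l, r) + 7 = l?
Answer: 743044/48841 ≈ 15.214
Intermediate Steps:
U(l, r) = -7 + l
u(H) = (-11 + H)/(-7 + 2*H) (u(H) = (H - 11)/(H + (-7 + H)) = (-11 + H)/(-7 + 2*H))
v = 48/17 ≈ 2.8235
(u(5 + R) + v)² = ((-11 + (5 - 8))/(-7 + 2*(5 - 8)) + 48/17)² = ((-11 - 3)/(-7 + 2*(-3)) + 48/17)² = (-14/(-7 - 6) + 48/17)² = (-14/(-13) + 48/17)² = (-1/13*(-14) + 48/17)² = (14/13 + 48/17)² = (862/221)² = 743044/48841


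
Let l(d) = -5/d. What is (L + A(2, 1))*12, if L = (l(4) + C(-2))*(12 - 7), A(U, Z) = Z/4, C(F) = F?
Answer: -192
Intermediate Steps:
A(U, Z) = Z/4 (A(U, Z) = Z*(¼) = Z/4)
L = -65/4 (L = (-5/4 - 2)*(12 - 7) = (-5*¼ - 2)*5 = (-5/4 - 2)*5 = -13/4*5 = -65/4 ≈ -16.250)
(L + A(2, 1))*12 = (-65/4 + (¼)*1)*12 = (-65/4 + ¼)*12 = -16*12 = -192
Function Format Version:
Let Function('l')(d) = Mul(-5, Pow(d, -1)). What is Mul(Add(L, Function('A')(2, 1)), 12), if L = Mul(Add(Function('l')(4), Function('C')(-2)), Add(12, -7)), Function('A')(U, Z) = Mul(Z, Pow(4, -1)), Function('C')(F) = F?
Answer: -192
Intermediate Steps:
Function('A')(U, Z) = Mul(Rational(1, 4), Z) (Function('A')(U, Z) = Mul(Z, Rational(1, 4)) = Mul(Rational(1, 4), Z))
L = Rational(-65, 4) (L = Mul(Add(Mul(-5, Pow(4, -1)), -2), Add(12, -7)) = Mul(Add(Mul(-5, Rational(1, 4)), -2), 5) = Mul(Add(Rational(-5, 4), -2), 5) = Mul(Rational(-13, 4), 5) = Rational(-65, 4) ≈ -16.250)
Mul(Add(L, Function('A')(2, 1)), 12) = Mul(Add(Rational(-65, 4), Mul(Rational(1, 4), 1)), 12) = Mul(Add(Rational(-65, 4), Rational(1, 4)), 12) = Mul(-16, 12) = -192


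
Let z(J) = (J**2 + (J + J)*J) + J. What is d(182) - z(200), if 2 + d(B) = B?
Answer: -120020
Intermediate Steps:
d(B) = -2 + B
z(J) = J + 3*J**2 (z(J) = (J**2 + (2*J)*J) + J = (J**2 + 2*J**2) + J = 3*J**2 + J = J + 3*J**2)
d(182) - z(200) = (-2 + 182) - 200*(1 + 3*200) = 180 - 200*(1 + 600) = 180 - 200*601 = 180 - 1*120200 = 180 - 120200 = -120020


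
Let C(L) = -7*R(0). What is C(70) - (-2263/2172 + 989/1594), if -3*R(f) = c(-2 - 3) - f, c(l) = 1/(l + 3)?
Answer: -1290041/1731084 ≈ -0.74522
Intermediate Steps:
c(l) = 1/(3 + l)
R(f) = 1/6 + f/3 (R(f) = -(1/(3 + (-2 - 3)) - f)/3 = -(1/(3 - 5) - f)/3 = -(1/(-2) - f)/3 = -(-1/2 - f)/3 = 1/6 + f/3)
C(L) = -7/6 (C(L) = -7*(1/6 + (1/3)*0) = -7*(1/6 + 0) = -7*1/6 = -7/6)
C(70) - (-2263/2172 + 989/1594) = -7/6 - (-2263/2172 + 989/1594) = -7/6 - 1*(-729557/1731084) = -7/6 + 729557/1731084 = -1290041/1731084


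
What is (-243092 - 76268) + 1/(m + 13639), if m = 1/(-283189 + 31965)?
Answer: -1094269198702376/3426444135 ≈ -3.1936e+5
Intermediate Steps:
m = -1/251224 (m = 1/(-251224) = -1/251224 ≈ -3.9805e-6)
(-243092 - 76268) + 1/(m + 13639) = (-243092 - 76268) + 1/(-1/251224 + 13639) = -319360 + 1/(3426444135/251224) = -319360 + 251224/3426444135 = -1094269198702376/3426444135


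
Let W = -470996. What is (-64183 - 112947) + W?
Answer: -648126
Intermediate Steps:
(-64183 - 112947) + W = (-64183 - 112947) - 470996 = -177130 - 470996 = -648126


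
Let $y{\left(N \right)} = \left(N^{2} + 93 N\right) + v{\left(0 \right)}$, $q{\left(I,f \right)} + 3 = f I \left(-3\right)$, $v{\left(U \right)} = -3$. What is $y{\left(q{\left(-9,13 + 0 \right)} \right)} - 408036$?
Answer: $-254571$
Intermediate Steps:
$q{\left(I,f \right)} = -3 - 3 I f$ ($q{\left(I,f \right)} = -3 + f I \left(-3\right) = -3 + I f \left(-3\right) = -3 - 3 I f$)
$y{\left(N \right)} = -3 + N^{2} + 93 N$ ($y{\left(N \right)} = \left(N^{2} + 93 N\right) - 3 = -3 + N^{2} + 93 N$)
$y{\left(q{\left(-9,13 + 0 \right)} \right)} - 408036 = \left(-3 + \left(-3 - - 27 \left(13 + 0\right)\right)^{2} + 93 \left(-3 - - 27 \left(13 + 0\right)\right)\right) - 408036 = \left(-3 + \left(-3 - \left(-27\right) 13\right)^{2} + 93 \left(-3 - \left(-27\right) 13\right)\right) - 408036 = \left(-3 + \left(-3 + 351\right)^{2} + 93 \left(-3 + 351\right)\right) - 408036 = \left(-3 + 348^{2} + 93 \cdot 348\right) - 408036 = \left(-3 + 121104 + 32364\right) - 408036 = 153465 - 408036 = -254571$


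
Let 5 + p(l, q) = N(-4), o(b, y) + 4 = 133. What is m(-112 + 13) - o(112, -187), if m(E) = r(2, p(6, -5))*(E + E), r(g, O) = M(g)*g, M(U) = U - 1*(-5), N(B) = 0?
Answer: -2901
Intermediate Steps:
o(b, y) = 129 (o(b, y) = -4 + 133 = 129)
M(U) = 5 + U (M(U) = U + 5 = 5 + U)
p(l, q) = -5 (p(l, q) = -5 + 0 = -5)
r(g, O) = g*(5 + g) (r(g, O) = (5 + g)*g = g*(5 + g))
m(E) = 28*E (m(E) = (2*(5 + 2))*(E + E) = (2*7)*(2*E) = 14*(2*E) = 28*E)
m(-112 + 13) - o(112, -187) = 28*(-112 + 13) - 1*129 = 28*(-99) - 129 = -2772 - 129 = -2901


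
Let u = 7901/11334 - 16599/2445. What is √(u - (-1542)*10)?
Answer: √1315207875592204530/9237210 ≈ 124.15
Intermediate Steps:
u = -56271707/9237210 (u = 7901*(1/11334) - 16599*1/2445 = 7901/11334 - 5533/815 = -56271707/9237210 ≈ -6.0919)
√(u - (-1542)*10) = √(-56271707/9237210 - (-1542)*10) = √(-56271707/9237210 - 1542*(-10)) = √(-56271707/9237210 + 15420) = √(142381506493/9237210) = √1315207875592204530/9237210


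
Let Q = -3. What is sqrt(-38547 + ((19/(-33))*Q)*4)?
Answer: I*sqrt(4663351)/11 ≈ 196.32*I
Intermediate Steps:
sqrt(-38547 + ((19/(-33))*Q)*4) = sqrt(-38547 + ((19/(-33))*(-3))*4) = sqrt(-38547 + ((19*(-1/33))*(-3))*4) = sqrt(-38547 - 19/33*(-3)*4) = sqrt(-38547 + (19/11)*4) = sqrt(-38547 + 76/11) = sqrt(-423941/11) = I*sqrt(4663351)/11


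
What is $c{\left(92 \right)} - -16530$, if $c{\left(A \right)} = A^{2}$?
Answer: $24994$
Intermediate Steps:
$c{\left(92 \right)} - -16530 = 92^{2} - -16530 = 8464 + 16530 = 24994$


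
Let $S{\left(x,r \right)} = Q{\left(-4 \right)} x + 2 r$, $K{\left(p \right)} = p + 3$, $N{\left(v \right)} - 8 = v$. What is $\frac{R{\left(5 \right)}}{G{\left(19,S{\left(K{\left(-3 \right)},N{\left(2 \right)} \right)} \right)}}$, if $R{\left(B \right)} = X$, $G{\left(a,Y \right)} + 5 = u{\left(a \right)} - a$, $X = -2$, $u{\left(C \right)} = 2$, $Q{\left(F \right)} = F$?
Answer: $\frac{1}{11} \approx 0.090909$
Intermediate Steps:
$N{\left(v \right)} = 8 + v$
$K{\left(p \right)} = 3 + p$
$S{\left(x,r \right)} = - 4 x + 2 r$
$G{\left(a,Y \right)} = -3 - a$ ($G{\left(a,Y \right)} = -5 - \left(-2 + a\right) = -3 - a$)
$R{\left(B \right)} = -2$
$\frac{R{\left(5 \right)}}{G{\left(19,S{\left(K{\left(-3 \right)},N{\left(2 \right)} \right)} \right)}} = - \frac{2}{-3 - 19} = - \frac{2}{-22} = \left(-2\right) \left(- \frac{1}{22}\right) = \frac{1}{11}$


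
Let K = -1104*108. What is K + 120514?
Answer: 1282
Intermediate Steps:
K = -119232
K + 120514 = -119232 + 120514 = 1282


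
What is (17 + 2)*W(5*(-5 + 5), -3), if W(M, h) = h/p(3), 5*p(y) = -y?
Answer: 95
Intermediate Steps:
p(y) = -y/5 (p(y) = (-y)/5 = -y/5)
W(M, h) = -5*h/3 (W(M, h) = h/((-⅕*3)) = h/(-⅗) = h*(-5/3) = -5*h/3)
(17 + 2)*W(5*(-5 + 5), -3) = (17 + 2)*(-5/3*(-3)) = 19*5 = 95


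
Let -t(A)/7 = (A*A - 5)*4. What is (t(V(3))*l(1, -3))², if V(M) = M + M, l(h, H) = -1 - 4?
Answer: 18835600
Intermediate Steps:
l(h, H) = -5
V(M) = 2*M
t(A) = 140 - 28*A² (t(A) = -7*(A*A - 5)*4 = -7*(A² - 5)*4 = -7*(-5 + A²)*4 = -7*(-20 + 4*A²) = 140 - 28*A²)
(t(V(3))*l(1, -3))² = ((140 - 28*(2*3)²)*(-5))² = ((140 - 28*6²)*(-5))² = ((140 - 28*36)*(-5))² = ((140 - 1008)*(-5))² = (-868*(-5))² = 4340² = 18835600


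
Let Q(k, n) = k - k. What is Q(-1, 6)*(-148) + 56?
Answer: 56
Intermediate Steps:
Q(k, n) = 0
Q(-1, 6)*(-148) + 56 = 0*(-148) + 56 = 0 + 56 = 56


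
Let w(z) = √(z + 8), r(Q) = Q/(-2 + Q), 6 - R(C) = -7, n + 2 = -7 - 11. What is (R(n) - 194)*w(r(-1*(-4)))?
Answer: -181*√10 ≈ -572.37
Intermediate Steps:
n = -20 (n = -2 + (-7 - 11) = -2 - 18 = -20)
R(C) = 13 (R(C) = 6 - 1*(-7) = 6 + 7 = 13)
r(Q) = Q/(-2 + Q)
w(z) = √(8 + z)
(R(n) - 194)*w(r(-1*(-4))) = (13 - 194)*√(8 + (-1*(-4))/(-2 - 1*(-4))) = -181*√(8 + 4/(-2 + 4)) = -181*√(8 + 4/2) = -181*√(8 + 4*(½)) = -181*√(8 + 2) = -181*√10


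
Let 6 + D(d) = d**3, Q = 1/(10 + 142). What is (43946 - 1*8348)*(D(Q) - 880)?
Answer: -55380910126713/1755904 ≈ -3.1540e+7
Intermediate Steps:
Q = 1/152 ≈ 0.0065789
D(d) = -6 + d**3
(43946 - 1*8348)*(D(Q) - 880) = (43946 - 1*8348)*((-6 + (1/152)**3) - 880) = (43946 - 8348)*((-6 + 1/3511808) - 880) = 35598*(-21070847/3511808 - 880) = 35598*(-3111461887/3511808) = -55380910126713/1755904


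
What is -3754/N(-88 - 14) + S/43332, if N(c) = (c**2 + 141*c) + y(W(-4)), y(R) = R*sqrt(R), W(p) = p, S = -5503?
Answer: 140003030285/171427328484 - 7508*I/3956137 ≈ 0.81669 - 0.0018978*I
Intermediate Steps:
y(R) = R**(3/2)
N(c) = c**2 - 8*I + 141*c (N(c) = (c**2 + 141*c) + (-4)**(3/2) = (c**2 + 141*c) - 8*I = c**2 - 8*I + 141*c)
-3754/N(-88 - 14) + S/43332 = -3754/((-88 - 14)**2 - 8*I + 141*(-88 - 14)) - 5503/43332 = -3754/((-102)**2 - 8*I + 141*(-102)) - 5503*1/43332 = -3754/(10404 - 8*I - 14382) - 5503/43332 = -3754*(-3978 + 8*I)/15824548 - 5503/43332 = -1877*(-3978 + 8*I)/7912274 - 5503/43332 = -5503/43332 - 1877*(-3978 + 8*I)/7912274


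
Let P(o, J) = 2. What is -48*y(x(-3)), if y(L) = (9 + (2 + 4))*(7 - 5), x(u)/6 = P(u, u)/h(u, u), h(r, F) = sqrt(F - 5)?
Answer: -1440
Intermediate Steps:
h(r, F) = sqrt(-5 + F)
x(u) = 12/sqrt(-5 + u) (x(u) = 6*(2/(sqrt(-5 + u))) = 6*(2/sqrt(-5 + u)) = 12/sqrt(-5 + u))
y(L) = 30 (y(L) = (9 + 6)*2 = 15*2 = 30)
-48*y(x(-3)) = -48*30 = -1440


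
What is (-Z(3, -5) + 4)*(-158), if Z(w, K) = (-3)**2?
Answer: 790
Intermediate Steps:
Z(w, K) = 9
(-Z(3, -5) + 4)*(-158) = (-1*9 + 4)*(-158) = (-9 + 4)*(-158) = -5*(-158) = 790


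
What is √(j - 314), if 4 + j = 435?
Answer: 3*√13 ≈ 10.817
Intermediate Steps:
j = 431 (j = -4 + 435 = 431)
√(j - 314) = √(431 - 314) = √117 = 3*√13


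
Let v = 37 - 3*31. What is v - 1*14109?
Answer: -14165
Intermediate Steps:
v = -56 (v = 37 - 93 = -56)
v - 1*14109 = -56 - 1*14109 = -56 - 14109 = -14165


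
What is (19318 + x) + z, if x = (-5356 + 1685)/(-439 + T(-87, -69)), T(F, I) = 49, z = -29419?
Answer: -3935719/390 ≈ -10092.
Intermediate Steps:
x = 3671/390 (x = (-5356 + 1685)/(-439 + 49) = -3671/(-390) = -3671*(-1/390) = 3671/390 ≈ 9.4128)
(19318 + x) + z = (19318 + 3671/390) - 29419 = 7537691/390 - 29419 = -3935719/390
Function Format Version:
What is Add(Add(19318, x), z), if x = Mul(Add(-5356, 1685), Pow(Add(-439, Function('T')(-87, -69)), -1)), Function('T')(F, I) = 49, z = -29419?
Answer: Rational(-3935719, 390) ≈ -10092.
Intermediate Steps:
x = Rational(3671, 390) (x = Mul(Add(-5356, 1685), Pow(Add(-439, 49), -1)) = Mul(-3671, Pow(-390, -1)) = Mul(-3671, Rational(-1, 390)) = Rational(3671, 390) ≈ 9.4128)
Add(Add(19318, x), z) = Add(Add(19318, Rational(3671, 390)), -29419) = Add(Rational(7537691, 390), -29419) = Rational(-3935719, 390)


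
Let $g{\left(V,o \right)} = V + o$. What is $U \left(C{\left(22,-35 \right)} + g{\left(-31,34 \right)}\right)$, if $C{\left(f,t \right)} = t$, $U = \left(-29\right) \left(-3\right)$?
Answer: $-2784$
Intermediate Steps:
$U = 87$
$U \left(C{\left(22,-35 \right)} + g{\left(-31,34 \right)}\right) = 87 \left(-35 + \left(-31 + 34\right)\right) = 87 \left(-35 + 3\right) = 87 \left(-32\right) = -2784$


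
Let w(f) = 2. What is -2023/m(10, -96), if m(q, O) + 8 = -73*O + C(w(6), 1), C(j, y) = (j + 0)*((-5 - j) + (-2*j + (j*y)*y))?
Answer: -2023/6982 ≈ -0.28974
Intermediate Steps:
C(j, y) = j*(-5 - 3*j + j*y²) (C(j, y) = j*((-5 - j) + (-2*j + j*y²)) = j*(-5 - 3*j + j*y²))
m(q, O) = -26 - 73*O (m(q, O) = -8 + (-73*O + 2*(-5 - 3*2 + 2*1²)) = -8 + (-73*O + 2*(-5 - 6 + 2*1)) = -8 + (-73*O + 2*(-5 - 6 + 2)) = -8 + (-73*O + 2*(-9)) = -8 + (-73*O - 18) = -8 + (-18 - 73*O) = -26 - 73*O)
-2023/m(10, -96) = -2023/(-26 - 73*(-96)) = -2023/(-26 + 7008) = -2023/6982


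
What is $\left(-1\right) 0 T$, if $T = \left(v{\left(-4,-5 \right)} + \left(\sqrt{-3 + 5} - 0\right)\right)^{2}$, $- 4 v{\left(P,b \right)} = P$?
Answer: $0$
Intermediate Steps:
$v{\left(P,b \right)} = - \frac{P}{4}$
$T = \left(1 + \sqrt{2}\right)^{2}$ ($T = \left(\left(- \frac{1}{4}\right) \left(-4\right) + \left(\sqrt{-3 + 5} - 0\right)\right)^{2} = \left(1 + \left(\sqrt{2} + 0\right)\right)^{2} = \left(1 + \sqrt{2}\right)^{2} \approx 5.8284$)
$\left(-1\right) 0 T = \left(-1\right) 0 \left(1 + \sqrt{2}\right)^{2} = 0 \left(1 + \sqrt{2}\right)^{2} = 0$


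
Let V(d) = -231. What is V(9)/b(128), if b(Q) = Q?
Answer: -231/128 ≈ -1.8047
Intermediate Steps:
V(9)/b(128) = -231/128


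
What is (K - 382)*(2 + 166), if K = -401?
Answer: -131544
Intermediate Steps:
(K - 382)*(2 + 166) = (-401 - 382)*(2 + 166) = -783*168 = -131544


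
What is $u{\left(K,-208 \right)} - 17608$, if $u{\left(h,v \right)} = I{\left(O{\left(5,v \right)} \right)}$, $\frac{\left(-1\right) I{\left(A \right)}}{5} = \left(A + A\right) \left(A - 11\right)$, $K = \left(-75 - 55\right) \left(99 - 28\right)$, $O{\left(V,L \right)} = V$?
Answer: $-17308$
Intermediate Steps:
$K = -9230$ ($K = \left(-130\right) 71 = -9230$)
$I{\left(A \right)} = - 10 A \left(-11 + A\right)$ ($I{\left(A \right)} = - 5 \left(A + A\right) \left(A - 11\right) = - 5 \cdot 2 A \left(-11 + A\right) = - 10 A \left(-11 + A\right)$)
$u{\left(h,v \right)} = 300$ ($u{\left(h,v \right)} = 10 \cdot 5 \left(11 - 5\right) = 10 \cdot 5 \cdot 6 = 300$)
$u{\left(K,-208 \right)} - 17608 = 300 - 17608 = -17308$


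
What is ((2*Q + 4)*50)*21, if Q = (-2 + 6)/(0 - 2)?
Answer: 0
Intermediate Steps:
Q = -2 (Q = 4/(-2) = 4*(-½) = -2)
((2*Q + 4)*50)*21 = ((2*(-2) + 4)*50)*21 = ((-4 + 4)*50)*21 = (0*50)*21 = 0*21 = 0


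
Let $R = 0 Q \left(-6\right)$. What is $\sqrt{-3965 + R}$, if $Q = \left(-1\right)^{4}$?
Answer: $i \sqrt{3965} \approx 62.968 i$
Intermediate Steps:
$Q = 1$
$R = 0$ ($R = 0 \cdot 1 \left(-6\right) = 0 \left(-6\right) = 0$)
$\sqrt{-3965 + R} = \sqrt{-3965 + 0} = \sqrt{-3965} = i \sqrt{3965}$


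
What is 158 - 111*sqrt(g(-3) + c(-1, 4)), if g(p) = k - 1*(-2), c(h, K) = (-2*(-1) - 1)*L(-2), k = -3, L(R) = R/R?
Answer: 158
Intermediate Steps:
L(R) = 1
c(h, K) = 1 (c(h, K) = (-2*(-1) - 1)*1 = (2 - 1)*1 = 1*1 = 1)
g(p) = -1 (g(p) = -3 - 1*(-2) = -3 + 2 = -1)
158 - 111*sqrt(g(-3) + c(-1, 4)) = 158 - 111*sqrt(-1 + 1) = 158 - 111*sqrt(0) = 158 - 111*0 = 158 + 0 = 158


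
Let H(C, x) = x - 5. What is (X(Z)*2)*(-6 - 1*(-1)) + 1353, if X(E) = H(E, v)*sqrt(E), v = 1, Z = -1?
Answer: 1353 + 40*I ≈ 1353.0 + 40.0*I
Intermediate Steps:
H(C, x) = -5 + x
X(E) = -4*sqrt(E) (X(E) = (-5 + 1)*sqrt(E) = -4*sqrt(E))
(X(Z)*2)*(-6 - 1*(-1)) + 1353 = (-4*I*2)*(-6 - 1*(-1)) + 1353 = (-4*I*2)*(-6 + 1) + 1353 = -8*I*(-5) + 1353 = 40*I + 1353 = 1353 + 40*I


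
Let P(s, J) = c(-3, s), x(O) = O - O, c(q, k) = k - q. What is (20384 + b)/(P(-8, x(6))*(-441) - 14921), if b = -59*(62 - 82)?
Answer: -5391/3179 ≈ -1.6958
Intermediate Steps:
b = 1180 (b = -59*(-20) = 1180)
x(O) = 0
P(s, J) = 3 + s (P(s, J) = s - 1*(-3) = s + 3 = 3 + s)
(20384 + b)/(P(-8, x(6))*(-441) - 14921) = (20384 + 1180)/((3 - 8)*(-441) - 14921) = 21564/(-5*(-441) - 14921) = 21564/(2205 - 14921) = 21564/(-12716) = 21564*(-1/12716) = -5391/3179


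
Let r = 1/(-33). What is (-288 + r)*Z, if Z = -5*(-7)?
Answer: -332675/33 ≈ -10081.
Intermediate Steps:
Z = 35
r = -1/33 ≈ -0.030303
(-288 + r)*Z = (-288 - 1/33)*35 = -9505/33*35 = -332675/33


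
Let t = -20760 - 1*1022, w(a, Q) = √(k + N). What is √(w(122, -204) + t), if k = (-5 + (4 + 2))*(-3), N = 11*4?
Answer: √(-21782 + √41) ≈ 147.57*I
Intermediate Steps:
N = 44
k = -3 (k = (-5 + 6)*(-3) = 1*(-3) = -3)
w(a, Q) = √41 (w(a, Q) = √(-3 + 44) = √41)
t = -21782 (t = -20760 - 1022 = -21782)
√(w(122, -204) + t) = √(√41 - 21782) = √(-21782 + √41)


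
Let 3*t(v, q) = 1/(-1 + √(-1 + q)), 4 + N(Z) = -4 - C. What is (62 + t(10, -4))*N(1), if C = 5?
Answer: -14495/18 + 13*I*√5/18 ≈ -805.28 + 1.6149*I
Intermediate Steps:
N(Z) = -13 (N(Z) = -4 + (-4 - 1*5) = -4 + (-4 - 5) = -4 - 9 = -13)
t(v, q) = 1/(3*(-1 + √(-1 + q)))
(62 + t(10, -4))*N(1) = (62 + 1/(3*(-1 + √(-1 - 4))))*(-13) = (62 + 1/(3*(-1 + √(-5))))*(-13) = (62 + 1/(3*(-1 + I*√5)))*(-13) = -806 - 13/(3*(-1 + I*√5))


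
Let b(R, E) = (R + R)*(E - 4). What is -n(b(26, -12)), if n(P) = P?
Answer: 832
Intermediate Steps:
b(R, E) = 2*R*(-4 + E) (b(R, E) = (2*R)*(-4 + E) = 2*R*(-4 + E))
-n(b(26, -12)) = -2*26*(-4 - 12) = -2*26*(-16) = -1*(-832) = 832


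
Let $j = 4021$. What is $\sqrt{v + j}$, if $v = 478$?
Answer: $\sqrt{4499} \approx 67.075$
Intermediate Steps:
$\sqrt{v + j} = \sqrt{478 + 4021} = \sqrt{4499}$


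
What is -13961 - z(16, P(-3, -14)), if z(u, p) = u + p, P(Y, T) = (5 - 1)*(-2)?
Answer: -13969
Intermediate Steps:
P(Y, T) = -8 (P(Y, T) = 4*(-2) = -8)
z(u, p) = p + u
-13961 - z(16, P(-3, -14)) = -13961 - (-8 + 16) = -13961 - 1*8 = -13961 - 8 = -13969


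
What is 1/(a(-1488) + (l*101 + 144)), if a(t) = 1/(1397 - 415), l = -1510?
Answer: -982/149623411 ≈ -6.5631e-6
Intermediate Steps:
a(t) = 1/982
1/(a(-1488) + (l*101 + 144)) = 1/(1/982 + (-1510*101 + 144)) = 1/(1/982 + (-152510 + 144)) = 1/(1/982 - 152366) = 1/(-149623411/982) = -982/149623411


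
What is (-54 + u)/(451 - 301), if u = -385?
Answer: -439/150 ≈ -2.9267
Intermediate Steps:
(-54 + u)/(451 - 301) = (-54 - 385)/(451 - 301) = -439/150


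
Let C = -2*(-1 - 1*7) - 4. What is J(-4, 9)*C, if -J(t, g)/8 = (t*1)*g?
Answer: 3456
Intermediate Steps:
J(t, g) = -8*g*t (J(t, g) = -8*t*1*g = -8*t*g = -8*g*t)
C = 12 (C = -2*(-1 - 7) - 4 = -2*(-8) - 4 = 16 - 4 = 12)
J(-4, 9)*C = -8*9*(-4)*12 = 288*12 = 3456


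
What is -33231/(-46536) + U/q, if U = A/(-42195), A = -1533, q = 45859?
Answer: 7144748637927/10005346024520 ≈ 0.71409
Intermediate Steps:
U = 511/14065 (U = -1533/(-42195) = -1533*(-1/42195) = 511/14065 ≈ 0.036331)
-33231/(-46536) + U/q = -33231/(-46536) + (511/14065)/45859 = -33231*(-1/46536) + (511/14065)*(1/45859) = 11077/15512 + 511/645006835 = 7144748637927/10005346024520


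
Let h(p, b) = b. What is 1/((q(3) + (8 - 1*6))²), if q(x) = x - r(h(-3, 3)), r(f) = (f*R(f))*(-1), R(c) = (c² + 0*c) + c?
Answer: 1/1681 ≈ 0.00059488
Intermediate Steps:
R(c) = c + c² (R(c) = (c² + 0) + c = c² + c = c + c²)
r(f) = -f²*(1 + f) (r(f) = (f*(f*(1 + f)))*(-1) = (f²*(1 + f))*(-1) = -f²*(1 + f))
q(x) = 36 + x (q(x) = x - 3²*(-1 - 1*3) = x - 9*(-1 - 3) = x - 9*(-4) = x - 1*(-36) = x + 36 = 36 + x)
1/((q(3) + (8 - 1*6))²) = 1/(((36 + 3) + (8 - 1*6))²) = 1/((39 + (8 - 6))²) = 1/((39 + 2)²) = 1/(41²) = 1/1681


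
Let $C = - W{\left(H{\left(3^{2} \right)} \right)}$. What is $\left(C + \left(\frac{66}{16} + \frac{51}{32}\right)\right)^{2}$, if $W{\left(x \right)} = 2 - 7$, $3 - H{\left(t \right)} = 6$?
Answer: $\frac{117649}{1024} \approx 114.89$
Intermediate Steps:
$H{\left(t \right)} = -3$ ($H{\left(t \right)} = 3 - 6 = -3$)
$W{\left(x \right)} = -5$ ($W{\left(x \right)} = 2 - 7 = -5$)
$C = 5$ ($C = \left(-1\right) \left(-5\right) = 5$)
$\left(C + \left(\frac{66}{16} + \frac{51}{32}\right)\right)^{2} = \left(5 + \left(\frac{66}{16} + \frac{51}{32}\right)\right)^{2} = \left(5 + \left(66 \cdot \frac{1}{16} + 51 \cdot \frac{1}{32}\right)\right)^{2} = \left(5 + \left(\frac{33}{8} + \frac{51}{32}\right)\right)^{2} = \left(5 + \frac{183}{32}\right)^{2} = \left(\frac{343}{32}\right)^{2} = \frac{117649}{1024}$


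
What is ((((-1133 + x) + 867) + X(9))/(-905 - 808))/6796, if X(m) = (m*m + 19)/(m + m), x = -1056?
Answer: 2962/26193483 ≈ 0.00011308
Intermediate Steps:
X(m) = (19 + m**2)/(2*m) (X(m) = (m**2 + 19)/((2*m)) = (19 + m**2)*(1/(2*m)) = (19 + m**2)/(2*m))
((((-1133 + x) + 867) + X(9))/(-905 - 808))/6796 = ((((-1133 - 1056) + 867) + (1/2)*(19 + 9**2)/9)/(-905 - 808))/6796 = (((-2189 + 867) + (1/2)*(1/9)*(19 + 81))/(-1713))*(1/6796) = ((-1322 + (1/2)*(1/9)*100)*(-1/1713))*(1/6796) = ((-1322 + 50/9)*(-1/1713))*(1/6796) = -11848/9*(-1/1713)*(1/6796) = (11848/15417)*(1/6796) = 2962/26193483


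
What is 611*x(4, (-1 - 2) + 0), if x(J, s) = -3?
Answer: -1833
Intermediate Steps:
611*x(4, (-1 - 2) + 0) = 611*(-3) = -1833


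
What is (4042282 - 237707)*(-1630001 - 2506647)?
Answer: -15738187564600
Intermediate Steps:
(4042282 - 237707)*(-1630001 - 2506647) = 3804575*(-4136648) = -15738187564600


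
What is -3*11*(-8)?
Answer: 264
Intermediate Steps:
-3*11*(-8) = -33*(-8) = 264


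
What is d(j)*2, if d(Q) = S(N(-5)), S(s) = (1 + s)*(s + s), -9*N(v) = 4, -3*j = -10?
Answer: -80/81 ≈ -0.98765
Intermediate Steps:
j = 10/3 (j = -⅓*(-10) = 10/3 ≈ 3.3333)
N(v) = -4/9 (N(v) = -⅑*4 = -4/9)
S(s) = 2*s*(1 + s) (S(s) = (1 + s)*(2*s) = 2*s*(1 + s))
d(Q) = -40/81 (d(Q) = 2*(-4/9)*(1 - 4/9) = 2*(-4/9)*(5/9) = -40/81)
d(j)*2 = -40/81*2 = -80/81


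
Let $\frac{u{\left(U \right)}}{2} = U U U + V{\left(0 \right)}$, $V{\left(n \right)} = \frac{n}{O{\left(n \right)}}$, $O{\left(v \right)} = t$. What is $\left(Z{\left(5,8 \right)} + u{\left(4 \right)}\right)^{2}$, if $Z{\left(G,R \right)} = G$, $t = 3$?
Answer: $17689$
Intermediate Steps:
$O{\left(v \right)} = 3$
$V{\left(n \right)} = \frac{n}{3}$
$u{\left(U \right)} = 2 U^{3}$ ($u{\left(U \right)} = 2 \left(U U U + \frac{1}{3} \cdot 0\right) = 2 \left(U^{2} U + 0\right) = 2 \left(U^{3} + 0\right) = 2 U^{3}$)
$\left(Z{\left(5,8 \right)} + u{\left(4 \right)}\right)^{2} = \left(5 + 2 \cdot 4^{3}\right)^{2} = \left(5 + 2 \cdot 64\right)^{2} = \left(5 + 128\right)^{2} = 133^{2} = 17689$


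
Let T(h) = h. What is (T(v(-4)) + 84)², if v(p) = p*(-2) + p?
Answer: 7744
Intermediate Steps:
v(p) = -p (v(p) = -2*p + p = -p)
(T(v(-4)) + 84)² = (-1*(-4) + 84)² = (4 + 84)² = 88² = 7744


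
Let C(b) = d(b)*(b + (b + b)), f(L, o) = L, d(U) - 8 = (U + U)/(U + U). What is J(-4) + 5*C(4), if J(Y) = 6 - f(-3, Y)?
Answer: 549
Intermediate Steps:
d(U) = 9 (d(U) = 8 + (U + U)/(U + U) = 8 + (2*U)/((2*U)) = 8 + (2*U)*(1/(2*U)) = 8 + 1 = 9)
C(b) = 27*b (C(b) = 9*(b + (b + b)) = 9*(b + 2*b) = 9*(3*b) = 27*b)
J(Y) = 9 (J(Y) = 6 - 1*(-3) = 6 + 3 = 9)
J(-4) + 5*C(4) = 9 + 5*(27*4) = 9 + 5*108 = 9 + 540 = 549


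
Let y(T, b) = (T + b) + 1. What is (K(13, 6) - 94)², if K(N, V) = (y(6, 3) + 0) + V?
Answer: 6084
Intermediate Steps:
y(T, b) = 1 + T + b
K(N, V) = 10 + V (K(N, V) = ((1 + 6 + 3) + 0) + V = (10 + 0) + V = 10 + V)
(K(13, 6) - 94)² = ((10 + 6) - 94)² = (16 - 94)² = (-78)² = 6084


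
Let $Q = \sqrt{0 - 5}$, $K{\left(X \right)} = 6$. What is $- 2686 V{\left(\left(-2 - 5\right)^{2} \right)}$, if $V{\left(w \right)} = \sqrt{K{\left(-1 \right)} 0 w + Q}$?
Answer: $- 2686 \sqrt[4]{5} \sqrt{i} \approx -2840.1 - 2840.1 i$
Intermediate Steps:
$Q = i \sqrt{5}$ ($Q = \sqrt{-5} = i \sqrt{5} \approx 2.2361 i$)
$V{\left(w \right)} = \sqrt[4]{5} \sqrt{i}$ ($V{\left(w \right)} = \sqrt{6 \cdot 0 w + i \sqrt{5}} = \sqrt{0 w + i \sqrt{5}} = \sqrt{0 + i \sqrt{5}} = \sqrt{i \sqrt{5}} = \sqrt[4]{5} \sqrt{i}$)
$- 2686 V{\left(\left(-2 - 5\right)^{2} \right)} = - 2686 \sqrt[4]{5} \sqrt{i}$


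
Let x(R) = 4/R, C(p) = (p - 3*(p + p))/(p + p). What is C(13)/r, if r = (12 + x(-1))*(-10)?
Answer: 1/32 ≈ 0.031250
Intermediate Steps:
C(p) = -5/2 (C(p) = (p - 6*p)/((2*p)) = (p - 6*p)*(1/(2*p)) = (-5*p)*(1/(2*p)) = -5/2)
r = -80 (r = (12 + 4/(-1))*(-10) = (12 + 4*(-1))*(-10) = (12 - 4)*(-10) = 8*(-10) = -80)
C(13)/r = -5/2/(-80) = -5/2*(-1/80) = 1/32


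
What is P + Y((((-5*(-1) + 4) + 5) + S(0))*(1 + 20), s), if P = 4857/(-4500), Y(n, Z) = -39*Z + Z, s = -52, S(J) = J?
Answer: 2962381/1500 ≈ 1974.9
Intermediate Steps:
Y(n, Z) = -38*Z
P = -1619/1500 (P = 4857*(-1/4500) = -1619/1500 ≈ -1.0793)
P + Y((((-5*(-1) + 4) + 5) + S(0))*(1 + 20), s) = -1619/1500 - 38*(-52) = -1619/1500 + 1976 = 2962381/1500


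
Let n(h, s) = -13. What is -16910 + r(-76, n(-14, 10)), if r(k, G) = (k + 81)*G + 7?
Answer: -16968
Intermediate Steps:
r(k, G) = 7 + G*(81 + k) (r(k, G) = (81 + k)*G + 7 = G*(81 + k) + 7 = 7 + G*(81 + k))
-16910 + r(-76, n(-14, 10)) = -16910 + (7 + 81*(-13) - 13*(-76)) = -16910 + (7 - 1053 + 988) = -16910 - 58 = -16968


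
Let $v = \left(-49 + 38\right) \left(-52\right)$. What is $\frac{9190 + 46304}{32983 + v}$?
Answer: $\frac{18498}{11185} \approx 1.6538$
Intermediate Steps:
$v = 572$ ($v = \left(-11\right) \left(-52\right) = 572$)
$\frac{9190 + 46304}{32983 + v} = \frac{9190 + 46304}{32983 + 572} = \frac{55494}{33555} = 55494 \cdot \frac{1}{33555} = \frac{18498}{11185}$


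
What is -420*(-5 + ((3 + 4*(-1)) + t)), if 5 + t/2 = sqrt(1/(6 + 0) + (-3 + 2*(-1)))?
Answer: 6720 - 140*I*sqrt(174) ≈ 6720.0 - 1846.7*I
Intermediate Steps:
t = -10 + I*sqrt(174)/3 (t = -10 + 2*sqrt(1/(6 + 0) + (-3 + 2*(-1))) = -10 + 2*sqrt(1/6 + (-3 - 2)) = -10 + 2*sqrt(1/6 - 5) = -10 + 2*sqrt(-29/6) = -10 + 2*(I*sqrt(174)/6) = -10 + I*sqrt(174)/3 ≈ -10.0 + 4.397*I)
-420*(-5 + ((3 + 4*(-1)) + t)) = -420*(-5 + ((3 + 4*(-1)) + (-10 + I*sqrt(174)/3))) = -420*(-5 + ((3 - 4) + (-10 + I*sqrt(174)/3))) = -420*(-5 + (-1 + (-10 + I*sqrt(174)/3))) = -420*(-5 + (-11 + I*sqrt(174)/3)) = -420*(-16 + I*sqrt(174)/3) = -30*(-224 + 14*I*sqrt(174)/3) = 6720 - 140*I*sqrt(174)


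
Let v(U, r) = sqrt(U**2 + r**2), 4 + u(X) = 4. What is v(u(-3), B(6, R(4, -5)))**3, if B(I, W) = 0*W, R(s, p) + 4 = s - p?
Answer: 0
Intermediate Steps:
u(X) = 0 (u(X) = -4 + 4 = 0)
R(s, p) = -4 + s - p (R(s, p) = -4 + (s - p) = -4 + s - p)
B(I, W) = 0
v(u(-3), B(6, R(4, -5)))**3 = (sqrt(0**2 + 0**2))**3 = (sqrt(0 + 0))**3 = (sqrt(0))**3 = 0**3 = 0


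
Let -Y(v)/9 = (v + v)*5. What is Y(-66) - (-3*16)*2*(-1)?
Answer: 5844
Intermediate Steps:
Y(v) = -90*v (Y(v) = -9*(v + v)*5 = -9*2*v*5 = -90*v)
Y(-66) - (-3*16)*2*(-1) = -90*(-66) - (-3*16)*2*(-1) = 5940 - (-48)*(-2) = 5940 - 1*96 = 5940 - 96 = 5844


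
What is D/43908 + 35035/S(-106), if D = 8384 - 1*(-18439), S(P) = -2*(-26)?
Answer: 4934973/7318 ≈ 674.36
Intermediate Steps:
S(P) = 52
D = 26823 (D = 8384 + 18439 = 26823)
D/43908 + 35035/S(-106) = 26823/43908 + 35035/52 = 26823*(1/43908) + 35035*(1/52) = 8941/14636 + 2695/4 = 4934973/7318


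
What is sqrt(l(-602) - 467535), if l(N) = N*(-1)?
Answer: I*sqrt(466933) ≈ 683.33*I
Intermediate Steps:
l(N) = -N
sqrt(l(-602) - 467535) = sqrt(-1*(-602) - 467535) = sqrt(602 - 467535) = sqrt(-466933) = I*sqrt(466933)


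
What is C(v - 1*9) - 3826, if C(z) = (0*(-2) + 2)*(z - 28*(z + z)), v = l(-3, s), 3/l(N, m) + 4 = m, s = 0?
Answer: -5507/2 ≈ -2753.5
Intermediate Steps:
l(N, m) = 3/(-4 + m)
v = -¾ (v = 3/(-4 + 0) = 3/(-4) = 3*(-¼) = -¾ ≈ -0.75000)
C(z) = -110*z (C(z) = (0 + 2)*(z - 56*z) = 2*(z - 56*z) = 2*(-55*z) = -110*z)
C(v - 1*9) - 3826 = -110*(-¾ - 1*9) - 3826 = -110*(-¾ - 9) - 3826 = -110*(-39/4) - 3826 = 2145/2 - 3826 = -5507/2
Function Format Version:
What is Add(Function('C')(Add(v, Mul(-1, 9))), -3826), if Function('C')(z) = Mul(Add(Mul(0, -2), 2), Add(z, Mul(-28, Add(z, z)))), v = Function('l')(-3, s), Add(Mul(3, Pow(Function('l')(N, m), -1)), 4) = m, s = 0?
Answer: Rational(-5507, 2) ≈ -2753.5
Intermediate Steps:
Function('l')(N, m) = Mul(3, Pow(Add(-4, m), -1))
v = Rational(-3, 4) (v = Mul(3, Pow(Add(-4, 0), -1)) = Mul(3, Pow(-4, -1)) = Mul(3, Rational(-1, 4)) = Rational(-3, 4) ≈ -0.75000)
Function('C')(z) = Mul(-110, z) (Function('C')(z) = Mul(Add(0, 2), Add(z, Mul(-28, Mul(2, z)))) = Mul(2, Add(z, Mul(-56, z))) = Mul(2, Mul(-55, z)) = Mul(-110, z))
Add(Function('C')(Add(v, Mul(-1, 9))), -3826) = Add(Mul(-110, Add(Rational(-3, 4), Mul(-1, 9))), -3826) = Add(Mul(-110, Add(Rational(-3, 4), -9)), -3826) = Add(Mul(-110, Rational(-39, 4)), -3826) = Add(Rational(2145, 2), -3826) = Rational(-5507, 2)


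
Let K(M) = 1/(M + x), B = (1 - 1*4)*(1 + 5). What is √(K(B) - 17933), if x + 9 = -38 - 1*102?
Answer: 2*I*√125033401/167 ≈ 133.91*I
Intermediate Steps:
x = -149 (x = -9 + (-38 - 1*102) = -9 + (-38 - 102) = -9 - 140 = -149)
B = -18 (B = (1 - 4)*6 = -3*6 = -18)
K(M) = 1/(-149 + M) (K(M) = 1/(M - 149) = 1/(-149 + M))
√(K(B) - 17933) = √(1/(-149 - 18) - 17933) = √(1/(-167) - 17933) = √(-1/167 - 17933) = √(-2994812/167) = 2*I*√125033401/167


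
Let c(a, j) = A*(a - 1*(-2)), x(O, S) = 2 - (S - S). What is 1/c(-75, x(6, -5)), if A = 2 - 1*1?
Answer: -1/73 ≈ -0.013699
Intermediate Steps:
A = 1 (A = 2 - 1 = 1)
x(O, S) = 2 (x(O, S) = 2 - 1*0 = 2 + 0 = 2)
c(a, j) = 2 + a (c(a, j) = 1*(a - 1*(-2)) = 1*(a + 2) = 1*(2 + a) = 2 + a)
1/c(-75, x(6, -5)) = 1/(2 - 75) = 1/(-73) = -1/73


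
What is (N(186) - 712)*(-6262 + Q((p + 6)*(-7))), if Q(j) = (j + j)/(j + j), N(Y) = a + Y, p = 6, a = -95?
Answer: 3888081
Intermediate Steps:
N(Y) = -95 + Y
Q(j) = 1 (Q(j) = (2*j)/((2*j)) = (2*j)*(1/(2*j)) = 1)
(N(186) - 712)*(-6262 + Q((p + 6)*(-7))) = ((-95 + 186) - 712)*(-6262 + 1) = (91 - 712)*(-6261) = -621*(-6261) = 3888081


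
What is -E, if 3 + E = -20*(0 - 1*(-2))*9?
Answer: 363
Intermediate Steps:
E = -363 (E = -3 - 20*(0 - 1*(-2))*9 = -3 - 20*(0 + 2)*9 = -3 - 20*2*9 = -3 - 40*9 = -3 - 360 = -363)
-E = -1*(-363) = 363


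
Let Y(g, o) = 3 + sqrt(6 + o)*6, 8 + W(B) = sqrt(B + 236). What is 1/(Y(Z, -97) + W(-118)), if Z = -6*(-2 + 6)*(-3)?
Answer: 1/(-5 + sqrt(118) + 6*I*sqrt(91)) ≈ 0.001771 - 0.01729*I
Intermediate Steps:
W(B) = -8 + sqrt(236 + B) (W(B) = -8 + sqrt(B + 236) = -8 + sqrt(236 + B))
Z = 72 (Z = -6*4*(-3) = -24*(-3) = 72)
Y(g, o) = 3 + 6*sqrt(6 + o)
1/(Y(Z, -97) + W(-118)) = 1/((3 + 6*sqrt(6 - 97)) + (-8 + sqrt(236 - 118))) = 1/((3 + 6*sqrt(-91)) + (-8 + sqrt(118))) = 1/((3 + 6*(I*sqrt(91))) + (-8 + sqrt(118))) = 1/((3 + 6*I*sqrt(91)) + (-8 + sqrt(118))) = 1/(-5 + sqrt(118) + 6*I*sqrt(91))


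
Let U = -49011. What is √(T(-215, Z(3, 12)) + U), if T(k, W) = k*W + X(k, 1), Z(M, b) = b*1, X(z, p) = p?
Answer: I*√51590 ≈ 227.13*I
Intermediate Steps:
Z(M, b) = b
T(k, W) = 1 + W*k (T(k, W) = k*W + 1 = W*k + 1 = 1 + W*k)
√(T(-215, Z(3, 12)) + U) = √((1 + 12*(-215)) - 49011) = √((1 - 2580) - 49011) = √(-2579 - 49011) = √(-51590) = I*√51590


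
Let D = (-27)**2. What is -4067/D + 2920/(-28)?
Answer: -560639/5103 ≈ -109.86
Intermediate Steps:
D = 729
-4067/D + 2920/(-28) = -4067/729 + 2920/(-28) = -4067*1/729 + 2920*(-1/28) = -4067/729 - 730/7 = -560639/5103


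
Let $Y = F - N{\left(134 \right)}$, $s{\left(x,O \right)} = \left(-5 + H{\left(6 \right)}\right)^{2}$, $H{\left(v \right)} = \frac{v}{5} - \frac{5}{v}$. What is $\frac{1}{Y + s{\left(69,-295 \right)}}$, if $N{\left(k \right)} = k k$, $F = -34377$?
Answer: $- \frac{900}{47080379} \approx -1.9116 \cdot 10^{-5}$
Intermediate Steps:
$N{\left(k \right)} = k^{2}$
$H{\left(v \right)} = - \frac{5}{v} + \frac{v}{5}$ ($H{\left(v \right)} = v \frac{1}{5} - \frac{5}{v} = \frac{v}{5} - \frac{5}{v} = - \frac{5}{v} + \frac{v}{5}$)
$s{\left(x,O \right)} = \frac{19321}{900}$ ($s{\left(x,O \right)} = \left(-5 + \left(- \frac{5}{6} + \frac{1}{5} \cdot 6\right)\right)^{2} = \left(-5 + \left(\left(-5\right) \frac{1}{6} + \frac{6}{5}\right)\right)^{2} = \left(-5 + \left(- \frac{5}{6} + \frac{6}{5}\right)\right)^{2} = \left(-5 + \frac{11}{30}\right)^{2} = \left(- \frac{139}{30}\right)^{2} = \frac{19321}{900}$)
$Y = -52333$ ($Y = -34377 - 134^{2} = -34377 - 17956 = -52333$)
$\frac{1}{Y + s{\left(69,-295 \right)}} = \frac{1}{-52333 + \frac{19321}{900}} = \frac{1}{- \frac{47080379}{900}} = - \frac{900}{47080379}$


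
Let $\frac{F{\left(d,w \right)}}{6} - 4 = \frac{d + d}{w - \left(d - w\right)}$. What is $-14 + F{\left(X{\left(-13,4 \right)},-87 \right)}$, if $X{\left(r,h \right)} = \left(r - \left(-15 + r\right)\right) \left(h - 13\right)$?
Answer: $\frac{670}{13} \approx 51.538$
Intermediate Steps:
$X{\left(r,h \right)} = -195 + 15 h$ ($X{\left(r,h \right)} = 15 \left(-13 + h\right) = -195 + 15 h$)
$F{\left(d,w \right)} = 24 + \frac{12 d}{- d + 2 w}$ ($F{\left(d,w \right)} = 24 + 6 \frac{d + d}{w - \left(d - w\right)} = 24 + 6 \frac{2 d}{- d + 2 w} = 24 + \frac{12 d}{- d + 2 w}$)
$-14 + F{\left(X{\left(-13,4 \right)},-87 \right)} = -14 + \frac{12 \left(\left(-195 + 15 \cdot 4\right) - -348\right)}{\left(-195 + 15 \cdot 4\right) - -174} = -14 + \frac{12 \left(\left(-195 + 60\right) + 348\right)}{\left(-195 + 60\right) + 174} = -14 + \frac{12 \left(-135 + 348\right)}{-135 + 174} = -14 + 12 \cdot \frac{1}{39} \cdot 213 = -14 + \frac{852}{13} = \frac{670}{13}$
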